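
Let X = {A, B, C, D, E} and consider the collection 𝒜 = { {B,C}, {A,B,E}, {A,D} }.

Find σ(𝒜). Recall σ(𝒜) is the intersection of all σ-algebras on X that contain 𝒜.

|σ(𝒜)| = 32.  σ(𝒜) = { ∅, {A}, {B}, {C}, {D}, {E}, {A,B}, {A,C}, {A,D}, {A,E}, {B,C}, {B,D}, {B,E}, {C,D}, {C,E}, {D,E}, {A,B,C}, {A,B,D}, {A,B,E}, {A,C,D}, {A,C,E}, {A,D,E}, {B,C,D}, {B,C,E}, {B,D,E}, {C,D,E}, {A,B,C,D}, {A,B,C,E}, {A,B,D,E}, {A,C,D,E}, {B,C,D,E}, X }

Check:
Begin from { ∅, {A,D}, {B,C}, {A,B,E}, X } (that is, 𝒜 plus ∅ and X).
Round 1 adds 6:
  {C,D}  = {A,B,E}ᶜ
  {A,D,E}  = {B,C}ᶜ
  {B,C,E}  = {A,D}ᶜ
  {A,B,C,D}  = {B,C} ∪ {A,D}
  {A,B,C,E}  = {A,B,E} ∪ {B,C}
  {A,B,D,E}  = {A,B,E} ∪ {A,D}
  [11 total]
Round 2 (7 new):
  {C}  = {A,B,D,E}ᶜ
  {D}  = {A,B,C,E}ᶜ
  {E}  = {A,B,C,D}ᶜ
  {A,C,D}  = {C,D} ∪ {A,D}
  {B,C,D}  = {C,D} ∪ {B,C}
  {A,C,D,E}  = {A,D,E} ∪ {C,D}
  {B,C,D,E}  = {C,D} ∪ {B,C,E}
  [18 total]
Round 3: +7 →
  {A}  = {B,C,D,E}ᶜ
  {B}  = {A,C,D,E}ᶜ
  {A,E}  = {B,C,D}ᶜ
  {B,E}  = {A,C,D}ᶜ
  {C,E}  = {C} ∪ {E}
  {D,E}  = {D} ∪ {E}
  {C,D,E}  = {C,D} ∪ {E}
  [25 total]
Round 4 adds 7:
  {A,B}  = {C,D,E}ᶜ
  {A,C}  = {C} ∪ {A}
  {B,D}  = {B} ∪ {D}
  {A,B,C}  = {D,E}ᶜ
  {A,B,D}  = {C,E}ᶜ
  {A,C,E}  = {C} ∪ {A,E}
  {B,D,E}  = {B,E} ∪ {D,E}
  [32 total]
Round 5: already closed under ᶜ and ∪.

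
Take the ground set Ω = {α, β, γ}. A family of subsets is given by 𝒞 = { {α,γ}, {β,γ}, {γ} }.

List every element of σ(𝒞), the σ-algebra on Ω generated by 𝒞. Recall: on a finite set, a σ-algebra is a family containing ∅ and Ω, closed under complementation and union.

Initial family (5 sets): { {}, {γ}, {α,γ}, {β,γ}, Ω }.
Iteration 1 (3 new):
  {α}  = Ω∖{β,γ}
  {β}  = Ω∖{α,γ}
  {α,β}  = Ω∖{γ}
  (now 8)
Iteration 2: stable.

Hence σ(𝒞) has 8 members: { {}, {α}, {β}, {γ}, {α,β}, {α,γ}, {β,γ}, Ω }.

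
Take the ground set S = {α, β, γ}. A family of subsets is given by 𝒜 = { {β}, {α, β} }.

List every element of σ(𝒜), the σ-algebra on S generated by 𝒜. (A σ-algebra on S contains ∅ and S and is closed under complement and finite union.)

σ(𝒜) (8 sets): { ∅, {α}, {β}, {γ}, {α, β}, {α, γ}, {β, γ}, S }

Working:
Start: 𝒜 ∪ {∅, S} = { ∅, {β}, {α, β}, S }.
Step 1. New:
  {γ}  = S∖{α, β}
  {α, γ}  = S∖{β}
  |family| = 6
Step 2: +1 →
  {β, γ}  = {γ} ∪ {β}
  |family| = 7
Step 3: 1 new —
  {α}  = S∖{β, γ}
  |family| = 8
Step 4: no new sets; the family is a σ-algebra.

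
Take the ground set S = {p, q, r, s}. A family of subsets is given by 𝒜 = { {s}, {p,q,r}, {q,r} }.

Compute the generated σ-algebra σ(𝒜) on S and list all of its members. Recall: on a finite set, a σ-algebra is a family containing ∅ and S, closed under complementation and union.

Seed the family with 𝒜 together with ∅ and S: { {}, {s}, {q,r}, {p,q,r}, S }.
Round 1: +2 →
  {p,s}  = ᶜ of {q,r}
  {q,r,s}  = {q,r} ∪ {s}
  — 7 sets.
Round 2: +1 →
  {p}  = ᶜ of {q,r,s}
  — 8 sets.
Round 3: stable.

|σ(𝒜)| = 8.  σ(𝒜) = { {}, {p}, {s}, {p,s}, {q,r}, {p,q,r}, {q,r,s}, S }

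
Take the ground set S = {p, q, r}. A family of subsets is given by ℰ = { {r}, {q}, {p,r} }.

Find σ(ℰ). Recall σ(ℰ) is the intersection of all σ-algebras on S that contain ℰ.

Start: ℰ ∪ {∅, S} = { ∅, {q}, {r}, {p,r}, S }.
Pass 1 adds 2:
  {p,q}  = {r}ᶜ
  {q,r}  = {r} ∪ {q}
  (now 7)
Pass 2. New:
  {p}  = {q,r}ᶜ
  (now 8)
Pass 3 adds nothing — fixpoint reached.

Therefore σ(ℰ) = { ∅, {p}, {q}, {r}, {p,q}, {p,r}, {q,r}, S } (|σ(ℰ)| = 8).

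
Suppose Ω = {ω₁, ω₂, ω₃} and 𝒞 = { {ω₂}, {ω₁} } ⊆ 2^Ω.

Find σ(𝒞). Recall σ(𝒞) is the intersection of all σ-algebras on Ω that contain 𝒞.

Start: 𝒞 ∪ {∅, Ω} = { ∅, {ω₁}, {ω₂}, Ω }.
Pass 1 (3 new):
  {ω₁,ω₂}  = {ω₂} ∪ {ω₁}
  {ω₁,ω₃}  = Ω∖{ω₂}
  {ω₂,ω₃}  = Ω∖{ω₁}
  [7 total]
Pass 2. New:
  {ω₃}  = Ω∖{ω₁,ω₂}
  [8 total]
Pass 3: no new sets; the family is a σ-algebra.

Hence σ(𝒞) has 8 members: { ∅, {ω₁}, {ω₂}, {ω₃}, {ω₁,ω₂}, {ω₁,ω₃}, {ω₂,ω₃}, Ω }.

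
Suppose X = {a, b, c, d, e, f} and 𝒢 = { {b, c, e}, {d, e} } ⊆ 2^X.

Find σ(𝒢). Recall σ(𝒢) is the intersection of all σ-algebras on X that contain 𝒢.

Answer: σ(𝒢) = { {}, {d}, {e}, {a, f}, {b, c}, {d, e}, {a, d, f}, {a, e, f}, {b, c, d}, {b, c, e}, {a, b, c, f}, {a, d, e, f}, {b, c, d, e}, {a, b, c, d, f}, {a, b, c, e, f}, X }

Derivation:
Begin from { {}, {d, e}, {b, c, e}, X } (that is, 𝒢 plus ∅ and X).
Step 1: 3 new —
  {a, d, f}  = complement {b, c, e}
  {a, b, c, f}  = complement {d, e}
  {b, c, d, e}  = {d, e} ∪ {b, c, e}
  — 7 sets.
Step 2 adds 4:
  {a, f}  = complement {b, c, d, e}
  {a, d, e, f}  = {d, e} ∪ {a, d, f}
  {a, b, c, d, f}  = {a, d, f} ∪ {a, b, c, f}
  {a, b, c, e, f}  = {b, c, e} ∪ {a, b, c, f}
  — 11 sets.
Step 3 (3 new):
  {d}  = complement {a, b, c, e, f}
  {e}  = complement {a, b, c, d, f}
  {b, c}  = complement {a, d, e, f}
  — 14 sets.
Step 4: +2 →
  {a, e, f}  = {a, f} ∪ {e}
  {b, c, d}  = {b, c} ∪ {d}
  — 16 sets.
Step 5: no new sets; the family is a σ-algebra.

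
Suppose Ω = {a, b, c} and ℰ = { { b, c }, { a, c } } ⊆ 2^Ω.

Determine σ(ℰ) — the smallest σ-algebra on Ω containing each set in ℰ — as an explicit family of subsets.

|σ(ℰ)| = 8.  σ(ℰ) = { {}, { a }, { b }, { c }, { a, b }, { a, c }, { b, c }, Ω }

Derivation:
Initial family (4 sets): { {}, { a, c }, { b, c }, Ω }.
Round 1 adds 2:
  { a }  = Ω∖{ b, c }
  { b }  = Ω∖{ a, c }
  — 6 sets.
Round 2. New:
  { a, b }  = { b } ∪ { a }
  — 7 sets.
Round 3 adds 1:
  { c }  = Ω∖{ a, b }
  — 8 sets.
After Round 4 the family is unchanged; done.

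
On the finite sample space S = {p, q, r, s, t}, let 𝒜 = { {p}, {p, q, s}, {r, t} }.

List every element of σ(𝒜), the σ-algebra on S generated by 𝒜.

Seed the family with 𝒜 together with ∅ and S: { {}, {p}, {r, t}, {p, q, s}, S }.
Round 1: +2 →
  {p, r, t}  = {r, t} ∪ {p}
  {q, r, s, t}  = {p}ᶜ
  |family| = 7
Round 2 adds 1:
  {q, s}  = {p, r, t}ᶜ
  |family| = 8
Round 3 adds nothing — fixpoint reached.

Hence σ(𝒜) has 8 members: { {}, {p}, {q, s}, {r, t}, {p, q, s}, {p, r, t}, {q, r, s, t}, S }.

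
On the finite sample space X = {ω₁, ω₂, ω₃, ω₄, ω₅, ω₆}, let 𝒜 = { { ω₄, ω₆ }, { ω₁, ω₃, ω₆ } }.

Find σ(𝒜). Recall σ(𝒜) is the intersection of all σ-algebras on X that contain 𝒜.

Initial family (4 sets): { ∅, { ω₄, ω₆ }, { ω₁, ω₃, ω₆ }, X }.
Iteration 1 (3 new):
  { ω₂, ω₄, ω₅ }  = complement { ω₁, ω₃, ω₆ }
  { ω₁, ω₂, ω₃, ω₅ }  = complement { ω₄, ω₆ }
  { ω₁, ω₃, ω₄, ω₆ }  = { ω₁, ω₃, ω₆ } ∪ { ω₄, ω₆ }
  — 7 sets.
Iteration 2. New:
  { ω₂, ω₅ }  = complement { ω₁, ω₃, ω₄, ω₆ }
  { ω₂, ω₄, ω₅, ω₆ }  = { ω₄, ω₆ } ∪ { ω₂, ω₄, ω₅ }
  { ω₁, ω₂, ω₃, ω₄, ω₅ }  = { ω₁, ω₂, ω₃, ω₅ } ∪ { ω₂, ω₄, ω₅ }
  { ω₁, ω₂, ω₃, ω₅, ω₆ }  = { ω₁, ω₃, ω₆ } ∪ { ω₁, ω₂, ω₃, ω₅ }
  — 11 sets.
Iteration 3. New:
  { ω₄ }  = complement { ω₁, ω₂, ω₃, ω₅, ω₆ }
  { ω₆ }  = complement { ω₁, ω₂, ω₃, ω₄, ω₅ }
  { ω₁, ω₃ }  = complement { ω₂, ω₄, ω₅, ω₆ }
  — 14 sets.
Iteration 4 (2 new):
  { ω₁, ω₃, ω₄ }  = { ω₁, ω₃ } ∪ { ω₄ }
  { ω₂, ω₅, ω₆ }  = { ω₂, ω₅ } ∪ { ω₆ }
  — 16 sets.
Iteration 5: closed — nothing new.

Hence σ(𝒜) has 16 members: { ∅, { ω₄ }, { ω₆ }, { ω₁, ω₃ }, { ω₂, ω₅ }, { ω₄, ω₆ }, { ω₁, ω₃, ω₄ }, { ω₁, ω₃, ω₆ }, { ω₂, ω₄, ω₅ }, { ω₂, ω₅, ω₆ }, { ω₁, ω₂, ω₃, ω₅ }, { ω₁, ω₃, ω₄, ω₆ }, { ω₂, ω₄, ω₅, ω₆ }, { ω₁, ω₂, ω₃, ω₄, ω₅ }, { ω₁, ω₂, ω₃, ω₅, ω₆ }, X }.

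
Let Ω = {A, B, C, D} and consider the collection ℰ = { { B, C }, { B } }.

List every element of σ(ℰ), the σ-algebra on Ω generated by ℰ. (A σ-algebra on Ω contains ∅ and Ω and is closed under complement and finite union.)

Start: ℰ ∪ {∅, Ω} = { {  }, { B }, { B, C }, Ω }.
Round 1 adds 2:
  { A, D }  = { B, C }ᶜ
  { A, C, D }  = { B }ᶜ
  (now 6)
Round 2: 1 new —
  { A, B, D }  = { A, D } ∪ { B }
  (now 7)
Round 3 (1 new):
  { C }  = { A, B, D }ᶜ
  (now 8)
Round 4 adds nothing — fixpoint reached.

Therefore σ(ℰ) = { {  }, { B }, { C }, { A, D }, { B, C }, { A, B, D }, { A, C, D }, Ω } (|σ(ℰ)| = 8).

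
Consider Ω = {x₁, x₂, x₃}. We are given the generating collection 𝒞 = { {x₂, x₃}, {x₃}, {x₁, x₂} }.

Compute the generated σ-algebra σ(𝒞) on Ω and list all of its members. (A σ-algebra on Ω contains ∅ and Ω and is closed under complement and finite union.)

Seed the family with 𝒞 together with ∅ and Ω: { ∅, {x₃}, {x₁, x₂}, {x₂, x₃}, Ω }.
Pass 1 adds 1:
  {x₁}  = ᶜ of {x₂, x₃}
  — 6 sets.
Pass 2: 1 new —
  {x₁, x₃}  = {x₃} ∪ {x₁}
  — 7 sets.
Pass 3: 1 new —
  {x₂}  = ᶜ of {x₁, x₃}
  — 8 sets.
Pass 4: stable.

Therefore σ(𝒞) = { ∅, {x₁}, {x₂}, {x₃}, {x₁, x₂}, {x₁, x₃}, {x₂, x₃}, Ω } (|σ(𝒞)| = 8).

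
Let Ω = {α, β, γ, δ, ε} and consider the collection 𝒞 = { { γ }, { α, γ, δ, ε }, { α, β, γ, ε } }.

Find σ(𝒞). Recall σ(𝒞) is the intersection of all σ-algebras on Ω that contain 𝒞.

Begin from { {}, { γ }, { α, β, γ, ε }, { α, γ, δ, ε }, Ω } (that is, 𝒞 plus ∅ and Ω).
Iteration 1 (3 new):
  { β }  = complement { α, γ, δ, ε }
  { δ }  = complement { α, β, γ, ε }
  { α, β, δ, ε }  = complement { γ }
  |family| = 8
Iteration 2. New:
  { β, γ }  = { γ } ∪ { β }
  { β, δ }  = { β } ∪ { δ }
  { γ, δ }  = { γ } ∪ { δ }
  |family| = 11
Iteration 3 (4 new):
  { α, β, ε }  = complement { γ, δ }
  { α, γ, ε }  = complement { β, δ }
  { α, δ, ε }  = complement { β, γ }
  { β, γ, δ }  = { γ } ∪ { β, δ }
  |family| = 15
Iteration 4 (1 new):
  { α, ε }  = complement { β, γ, δ }
  |family| = 16
After Iteration 5 the family is unchanged; done.

Therefore σ(𝒞) = { {}, { β }, { γ }, { δ }, { α, ε }, { β, γ }, { β, δ }, { γ, δ }, { α, β, ε }, { α, γ, ε }, { α, δ, ε }, { β, γ, δ }, { α, β, γ, ε }, { α, β, δ, ε }, { α, γ, δ, ε }, Ω } (|σ(𝒞)| = 16).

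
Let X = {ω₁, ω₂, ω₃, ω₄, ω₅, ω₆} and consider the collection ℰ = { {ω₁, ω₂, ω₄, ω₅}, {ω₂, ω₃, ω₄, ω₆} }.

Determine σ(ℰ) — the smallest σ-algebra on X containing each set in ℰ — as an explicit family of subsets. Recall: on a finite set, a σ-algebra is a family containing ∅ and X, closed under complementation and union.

Seed the family with ℰ together with ∅ and X: { {}, {ω₁, ω₂, ω₄, ω₅}, {ω₂, ω₃, ω₄, ω₆}, X }.
Step 1: +2 →
  {ω₁, ω₅}  = ᶜ of {ω₂, ω₃, ω₄, ω₆}
  {ω₃, ω₆}  = ᶜ of {ω₁, ω₂, ω₄, ω₅}
  |family| = 6
Step 2: 1 new —
  {ω₁, ω₃, ω₅, ω₆}  = {ω₃, ω₆} ∪ {ω₁, ω₅}
  |family| = 7
Step 3. New:
  {ω₂, ω₄}  = ᶜ of {ω₁, ω₃, ω₅, ω₆}
  |family| = 8
Step 4: closed — nothing new.

Hence σ(ℰ) has 8 members: { {}, {ω₁, ω₅}, {ω₂, ω₄}, {ω₃, ω₆}, {ω₁, ω₂, ω₄, ω₅}, {ω₁, ω₃, ω₅, ω₆}, {ω₂, ω₃, ω₄, ω₆}, X }.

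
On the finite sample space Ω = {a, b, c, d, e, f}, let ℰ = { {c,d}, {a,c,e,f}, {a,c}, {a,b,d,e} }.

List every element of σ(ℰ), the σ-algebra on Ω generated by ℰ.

Take S₀ = ℰ ∪ {∅, Ω} = { ∅, {a,c}, {c,d}, {a,b,d,e}, {a,c,e,f}, Ω }.
Pass 1: +7 →
  {b,d}  = Ω∖{a,c,e,f}
  {c,f}  = Ω∖{a,b,d,e}
  {a,c,d}  = {c,d} ∪ {a,c}
  {a,b,e,f}  = Ω∖{c,d}
  {b,d,e,f}  = Ω∖{a,c}
  {a,b,c,d,e}  = {c,d} ∪ {a,b,d,e}
  {a,c,d,e,f}  = {a,c,e,f} ∪ {c,d}
  [13 total]
Pass 2: +12 →
  {b}  = Ω∖{a,c,d,e,f}
  {f}  = Ω∖{a,b,c,d,e}
  {a,c,f}  = {a,c} ∪ {c,f}
  {b,c,d}  = {c,d} ∪ {b,d}
  {b,e,f}  = Ω∖{a,c,d}
  {c,d,f}  = {c,d} ∪ {c,f}
  {a,b,c,d}  = {a,c,d} ∪ {b,d}
  {a,c,d,f}  = {a,c,d} ∪ {c,f}
  {b,c,d,f}  = {c,f} ∪ {b,d}
  {a,b,c,e,f}  = {a,c,e,f} ∪ {a,b,e,f}
  {a,b,d,e,f}  = {a,b,d,e} ∪ {b,d,e,f}
  {b,c,d,e,f}  = {c,d} ∪ {b,d,e,f}
  [25 total]
Pass 3. New:
  {a}  = Ω∖{b,c,d,e,f}
  {c}  = Ω∖{a,b,d,e,f}
  {d}  = Ω∖{a,b,c,e,f}
  {a,e}  = Ω∖{b,c,d,f}
  {b,e}  = Ω∖{a,c,d,f}
  {b,f}  = {b} ∪ {f}
  {e,f}  = Ω∖{a,b,c,d}
  {a,b,c}  = {b} ∪ {a,c}
  {a,b,e}  = Ω∖{c,d,f}
  {a,e,f}  = Ω∖{b,c,d}
  {b,c,f}  = {b} ∪ {c,f}
  {b,d,e}  = Ω∖{a,c,f}
  {b,d,f}  = {b,d} ∪ {f}
  {a,b,c,f}  = {a,c,f} ∪ {b}
  {b,c,e,f}  = {b,e,f} ∪ {c,f}
  {a,b,c,d,f}  = {a,c,f} ∪ {b,c,d}
  [41 total]
Pass 4. New:
  {e}  = Ω∖{a,b,c,d,f}
  {a,b}  = {b} ∪ {a}
  {a,d}  = Ω∖{b,c,e,f}
  {a,f}  = {a} ∪ {f}
  {b,c}  = {b} ∪ {c}
  {d,e}  = Ω∖{a,b,c,f}
  {d,f}  = {d} ∪ {f}
  {a,b,d}  = {a} ∪ {b,d}
  {a,b,f}  = {b,f} ∪ {a}
  {a,c,e}  = Ω∖{b,d,f}
  {a,d,e}  = Ω∖{b,c,f}
  {b,c,e}  = {c} ∪ {b,e}
  {c,e,f}  = {c} ∪ {e,f}
  {d,e,f}  = Ω∖{a,b,c}
  {a,b,c,e}  = {a,c} ∪ {a,b,e}
  {a,b,d,f}  = {b,d,f} ∪ {a}
  {a,c,d,e}  = Ω∖{b,f}
  {a,d,e,f}  = {a,e,f} ∪ {d}
  {b,c,d,e}  = {c,d} ∪ {b,d,e}
  {c,d,e,f}  = {c,d} ∪ {e,f}
  [61 total]
Pass 5 adds 3:
  {c,e}  = Ω∖{a,b,d,f}
  {a,d,f}  = Ω∖{b,c,e}
  {c,d,e}  = Ω∖{a,b,f}
  [64 total]
Pass 6: closed — nothing new.

Therefore σ(ℰ) = { ∅, {a}, {b}, {c}, {d}, {e}, {f}, {a,b}, {a,c}, {a,d}, {a,e}, {a,f}, {b,c}, {b,d}, {b,e}, {b,f}, {c,d}, {c,e}, {c,f}, {d,e}, {d,f}, {e,f}, {a,b,c}, {a,b,d}, {a,b,e}, {a,b,f}, {a,c,d}, {a,c,e}, {a,c,f}, {a,d,e}, {a,d,f}, {a,e,f}, {b,c,d}, {b,c,e}, {b,c,f}, {b,d,e}, {b,d,f}, {b,e,f}, {c,d,e}, {c,d,f}, {c,e,f}, {d,e,f}, {a,b,c,d}, {a,b,c,e}, {a,b,c,f}, {a,b,d,e}, {a,b,d,f}, {a,b,e,f}, {a,c,d,e}, {a,c,d,f}, {a,c,e,f}, {a,d,e,f}, {b,c,d,e}, {b,c,d,f}, {b,c,e,f}, {b,d,e,f}, {c,d,e,f}, {a,b,c,d,e}, {a,b,c,d,f}, {a,b,c,e,f}, {a,b,d,e,f}, {a,c,d,e,f}, {b,c,d,e,f}, Ω } (|σ(ℰ)| = 64).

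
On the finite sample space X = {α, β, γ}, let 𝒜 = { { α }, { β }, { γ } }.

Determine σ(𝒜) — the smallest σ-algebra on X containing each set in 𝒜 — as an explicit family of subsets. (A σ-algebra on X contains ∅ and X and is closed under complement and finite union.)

Begin from { ∅, { α }, { β }, { γ }, X } (that is, 𝒜 plus ∅ and X).
Pass 1: +3 →
  { α, β }  = ᶜ of { γ }
  { α, γ }  = ᶜ of { β }
  { β, γ }  = ᶜ of { α }
  — 8 sets.
Pass 2: stable.

σ(𝒜) = { ∅, { α }, { β }, { γ }, { α, β }, { α, γ }, { β, γ }, X }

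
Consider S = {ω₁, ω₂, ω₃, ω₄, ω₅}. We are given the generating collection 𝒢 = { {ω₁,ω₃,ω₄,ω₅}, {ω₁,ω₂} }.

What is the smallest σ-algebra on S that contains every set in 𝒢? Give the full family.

σ(𝒢) = { {}, {ω₁}, {ω₂}, {ω₁,ω₂}, {ω₃,ω₄,ω₅}, {ω₁,ω₃,ω₄,ω₅}, {ω₂,ω₃,ω₄,ω₅}, S }

Derivation:
Initial family (4 sets): { {}, {ω₁,ω₂}, {ω₁,ω₃,ω₄,ω₅}, S }.
Iteration 1: 2 new —
  {ω₂}  = complement {ω₁,ω₃,ω₄,ω₅}
  {ω₃,ω₄,ω₅}  = complement {ω₁,ω₂}
  — 6 sets.
Iteration 2: 1 new —
  {ω₂,ω₃,ω₄,ω₅}  = {ω₃,ω₄,ω₅} ∪ {ω₂}
  — 7 sets.
Iteration 3. New:
  {ω₁}  = complement {ω₂,ω₃,ω₄,ω₅}
  — 8 sets.
Iteration 4: closed — nothing new.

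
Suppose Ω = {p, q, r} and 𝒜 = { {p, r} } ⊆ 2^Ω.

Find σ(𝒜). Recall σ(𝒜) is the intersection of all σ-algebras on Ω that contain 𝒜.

σ(𝒜) = { {}, {q}, {p, r}, Ω }

Trace:
Take S₀ = 𝒜 ∪ {∅, Ω} = { {}, {p, r}, Ω }.
Round 1: 1 new —
  {q}  = {p, r}ᶜ
  (now 4)
Round 2: closed — nothing new.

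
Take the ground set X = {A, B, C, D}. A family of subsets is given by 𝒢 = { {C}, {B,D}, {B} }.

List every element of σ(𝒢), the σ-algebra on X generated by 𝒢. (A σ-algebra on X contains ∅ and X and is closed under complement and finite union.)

Initial family (5 sets): { {}, {B}, {C}, {B,D}, X }.
Pass 1: +5 →
  {A,C}  = {B,D}ᶜ
  {B,C}  = {C} ∪ {B}
  {A,B,D}  = {C}ᶜ
  {A,C,D}  = {B}ᶜ
  {B,C,D}  = {C} ∪ {B,D}
  [10 total]
Pass 2 (3 new):
  {A}  = {B,C,D}ᶜ
  {A,D}  = {B,C}ᶜ
  {A,B,C}  = {B} ∪ {A,C}
  [13 total]
Pass 3: 2 new —
  {D}  = {A,B,C}ᶜ
  {A,B}  = {B} ∪ {A}
  [15 total]
Pass 4: 1 new —
  {C,D}  = {A,B}ᶜ
  [16 total]
Pass 5: no new sets; the family is a σ-algebra.

Hence σ(𝒢) has 16 members: { {}, {A}, {B}, {C}, {D}, {A,B}, {A,C}, {A,D}, {B,C}, {B,D}, {C,D}, {A,B,C}, {A,B,D}, {A,C,D}, {B,C,D}, X }.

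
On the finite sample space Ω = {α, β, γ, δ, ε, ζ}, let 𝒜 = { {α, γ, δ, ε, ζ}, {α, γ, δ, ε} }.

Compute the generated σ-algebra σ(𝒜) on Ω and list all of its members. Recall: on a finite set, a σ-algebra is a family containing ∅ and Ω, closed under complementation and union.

|σ(𝒜)| = 8.  σ(𝒜) = { {}, {β}, {ζ}, {β, ζ}, {α, γ, δ, ε}, {α, β, γ, δ, ε}, {α, γ, δ, ε, ζ}, Ω }

Trace:
Begin from { {}, {α, γ, δ, ε}, {α, γ, δ, ε, ζ}, Ω } (that is, 𝒜 plus ∅ and Ω).
Step 1: 2 new —
  {β}  = ᶜ of {α, γ, δ, ε, ζ}
  {β, ζ}  = ᶜ of {α, γ, δ, ε}
Step 2: +1 →
  {α, β, γ, δ, ε}  = {α, γ, δ, ε} ∪ {β}
Step 3. New:
  {ζ}  = ᶜ of {α, β, γ, δ, ε}
Step 4: closed — nothing new.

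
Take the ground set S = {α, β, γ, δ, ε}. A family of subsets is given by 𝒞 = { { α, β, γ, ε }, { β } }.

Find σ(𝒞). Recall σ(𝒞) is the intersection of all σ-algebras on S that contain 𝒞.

Seed the family with 𝒞 together with ∅ and S: { ∅, { β }, { α, β, γ, ε }, S }.
Pass 1: 2 new —
  { δ }  = { α, β, γ, ε }ᶜ
  { α, γ, δ, ε }  = { β }ᶜ
Pass 2 adds 1:
  { β, δ }  = { δ } ∪ { β }
Pass 3: 1 new —
  { α, γ, ε }  = { β, δ }ᶜ
Pass 4: already closed under ᶜ and ∪.

σ(𝒞) = { ∅, { β }, { δ }, { β, δ }, { α, γ, ε }, { α, β, γ, ε }, { α, γ, δ, ε }, S }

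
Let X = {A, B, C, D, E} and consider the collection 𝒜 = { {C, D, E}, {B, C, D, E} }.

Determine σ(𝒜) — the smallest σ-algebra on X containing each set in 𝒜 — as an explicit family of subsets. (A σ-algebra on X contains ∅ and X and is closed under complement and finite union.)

|σ(𝒜)| = 8.  σ(𝒜) = { ∅, {A}, {B}, {A, B}, {C, D, E}, {A, C, D, E}, {B, C, D, E}, X }

Derivation:
Seed the family with 𝒜 together with ∅ and X: { ∅, {C, D, E}, {B, C, D, E}, X }.
Step 1. New:
  {A}  = complement {B, C, D, E}
  {A, B}  = complement {C, D, E}
  |family| = 6
Step 2: 1 new —
  {A, C, D, E}  = {C, D, E} ∪ {A}
  |family| = 7
Step 3: 1 new —
  {B}  = complement {A, C, D, E}
  |family| = 8
Step 4 adds nothing — fixpoint reached.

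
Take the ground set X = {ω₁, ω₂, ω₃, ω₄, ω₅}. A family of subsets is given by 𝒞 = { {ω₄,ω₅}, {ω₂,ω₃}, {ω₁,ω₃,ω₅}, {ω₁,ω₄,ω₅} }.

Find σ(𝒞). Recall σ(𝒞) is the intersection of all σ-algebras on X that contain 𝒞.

Seed the family with 𝒞 together with ∅ and X: { {}, {ω₂,ω₃}, {ω₄,ω₅}, {ω₁,ω₃,ω₅}, {ω₁,ω₄,ω₅}, X }.
Step 1. New:
  {ω₂,ω₄}  = {ω₁,ω₃,ω₅}ᶜ
  {ω₁,ω₂,ω₃}  = {ω₄,ω₅}ᶜ
  {ω₁,ω₂,ω₃,ω₅}  = {ω₂,ω₃} ∪ {ω₁,ω₃,ω₅}
  {ω₁,ω₃,ω₄,ω₅}  = {ω₄,ω₅} ∪ {ω₁,ω₃,ω₅}
  {ω₂,ω₃,ω₄,ω₅}  = {ω₄,ω₅} ∪ {ω₂,ω₃}
  — 11 sets.
Step 2. New:
  {ω₁}  = {ω₂,ω₃,ω₄,ω₅}ᶜ
  {ω₂}  = {ω₁,ω₃,ω₄,ω₅}ᶜ
  {ω₄}  = {ω₁,ω₂,ω₃,ω₅}ᶜ
  {ω₂,ω₃,ω₄}  = {ω₂,ω₃} ∪ {ω₂,ω₄}
  {ω₂,ω₄,ω₅}  = {ω₄,ω₅} ∪ {ω₂,ω₄}
  {ω₁,ω₂,ω₃,ω₄}  = {ω₁,ω₂,ω₃} ∪ {ω₂,ω₄}
  {ω₁,ω₂,ω₄,ω₅}  = {ω₁,ω₄,ω₅} ∪ {ω₂,ω₄}
  — 18 sets.
Step 3 adds 7:
  {ω₃}  = {ω₁,ω₂,ω₄,ω₅}ᶜ
  {ω₅}  = {ω₁,ω₂,ω₃,ω₄}ᶜ
  {ω₁,ω₂}  = {ω₂} ∪ {ω₁}
  {ω₁,ω₃}  = {ω₂,ω₄,ω₅}ᶜ
  {ω₁,ω₄}  = {ω₄} ∪ {ω₁}
  {ω₁,ω₅}  = {ω₂,ω₃,ω₄}ᶜ
  {ω₁,ω₂,ω₄}  = {ω₂,ω₄} ∪ {ω₁}
  — 25 sets.
Step 4: 7 new —
  {ω₂,ω₅}  = {ω₂} ∪ {ω₅}
  {ω₃,ω₄}  = {ω₃} ∪ {ω₄}
  {ω₃,ω₅}  = {ω₁,ω₂,ω₄}ᶜ
  {ω₁,ω₂,ω₅}  = {ω₁,ω₂} ∪ {ω₅}
  {ω₁,ω₃,ω₄}  = {ω₃} ∪ {ω₁,ω₄}
  {ω₂,ω₃,ω₅}  = {ω₁,ω₄}ᶜ
  {ω₃,ω₄,ω₅}  = {ω₁,ω₂}ᶜ
  — 32 sets.
Step 5: no new sets; the family is a σ-algebra.

|σ(𝒞)| = 32.  σ(𝒞) = { {}, {ω₁}, {ω₂}, {ω₃}, {ω₄}, {ω₅}, {ω₁,ω₂}, {ω₁,ω₃}, {ω₁,ω₄}, {ω₁,ω₅}, {ω₂,ω₃}, {ω₂,ω₄}, {ω₂,ω₅}, {ω₃,ω₄}, {ω₃,ω₅}, {ω₄,ω₅}, {ω₁,ω₂,ω₃}, {ω₁,ω₂,ω₄}, {ω₁,ω₂,ω₅}, {ω₁,ω₃,ω₄}, {ω₁,ω₃,ω₅}, {ω₁,ω₄,ω₅}, {ω₂,ω₃,ω₄}, {ω₂,ω₃,ω₅}, {ω₂,ω₄,ω₅}, {ω₃,ω₄,ω₅}, {ω₁,ω₂,ω₃,ω₄}, {ω₁,ω₂,ω₃,ω₅}, {ω₁,ω₂,ω₄,ω₅}, {ω₁,ω₃,ω₄,ω₅}, {ω₂,ω₃,ω₄,ω₅}, X }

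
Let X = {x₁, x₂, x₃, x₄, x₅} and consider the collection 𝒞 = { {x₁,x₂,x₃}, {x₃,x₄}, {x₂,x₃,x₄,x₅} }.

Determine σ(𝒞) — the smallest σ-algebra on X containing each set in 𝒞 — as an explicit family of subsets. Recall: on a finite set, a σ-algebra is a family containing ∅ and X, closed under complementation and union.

Begin from { {}, {x₃,x₄}, {x₁,x₂,x₃}, {x₂,x₃,x₄,x₅}, X } (that is, 𝒞 plus ∅ and X).
Round 1. New:
  {x₁}  = ᶜ of {x₂,x₃,x₄,x₅}
  {x₄,x₅}  = ᶜ of {x₁,x₂,x₃}
  {x₁,x₂,x₅}  = ᶜ of {x₃,x₄}
  {x₁,x₂,x₃,x₄}  = {x₃,x₄} ∪ {x₁,x₂,x₃}
  |family| = 9
Round 2. New:
  {x₅}  = ᶜ of {x₁,x₂,x₃,x₄}
  {x₁,x₃,x₄}  = {x₃,x₄} ∪ {x₁}
  {x₁,x₄,x₅}  = {x₄,x₅} ∪ {x₁}
  {x₃,x₄,x₅}  = {x₃,x₄} ∪ {x₄,x₅}
  {x₁,x₂,x₃,x₅}  = {x₁,x₂,x₃} ∪ {x₁,x₂,x₅}
  {x₁,x₂,x₄,x₅}  = {x₄,x₅} ∪ {x₁,x₂,x₅}
  |family| = 15
Round 3: +7 →
  {x₃}  = ᶜ of {x₁,x₂,x₄,x₅}
  {x₄}  = ᶜ of {x₁,x₂,x₃,x₅}
  {x₁,x₂}  = ᶜ of {x₃,x₄,x₅}
  {x₁,x₅}  = {x₅} ∪ {x₁}
  {x₂,x₃}  = ᶜ of {x₁,x₄,x₅}
  {x₂,x₅}  = ᶜ of {x₁,x₃,x₄}
  {x₁,x₃,x₄,x₅}  = {x₄,x₅} ∪ {x₁,x₃,x₄}
  |family| = 22
Round 4 (9 new):
  {x₂}  = ᶜ of {x₁,x₃,x₄,x₅}
  {x₁,x₃}  = {x₃} ∪ {x₁}
  {x₁,x₄}  = {x₄} ∪ {x₁}
  {x₃,x₅}  = {x₅} ∪ {x₃}
  {x₁,x₂,x₄}  = {x₁,x₂} ∪ {x₄}
  {x₁,x₃,x₅}  = {x₁,x₅} ∪ {x₃}
  {x₂,x₃,x₄}  = ᶜ of {x₁,x₅}
  {x₂,x₃,x₅}  = {x₂,x₅} ∪ {x₃}
  {x₂,x₄,x₅}  = {x₂,x₅} ∪ {x₄,x₅}
  |family| = 31
Round 5. New:
  {x₂,x₄}  = ᶜ of {x₁,x₃,x₅}
  |family| = 32
Round 6: already closed under ᶜ and ∪.

σ(𝒞) = { {}, {x₁}, {x₂}, {x₃}, {x₄}, {x₅}, {x₁,x₂}, {x₁,x₃}, {x₁,x₄}, {x₁,x₅}, {x₂,x₃}, {x₂,x₄}, {x₂,x₅}, {x₃,x₄}, {x₃,x₅}, {x₄,x₅}, {x₁,x₂,x₃}, {x₁,x₂,x₄}, {x₁,x₂,x₅}, {x₁,x₃,x₄}, {x₁,x₃,x₅}, {x₁,x₄,x₅}, {x₂,x₃,x₄}, {x₂,x₃,x₅}, {x₂,x₄,x₅}, {x₃,x₄,x₅}, {x₁,x₂,x₃,x₄}, {x₁,x₂,x₃,x₅}, {x₁,x₂,x₄,x₅}, {x₁,x₃,x₄,x₅}, {x₂,x₃,x₄,x₅}, X }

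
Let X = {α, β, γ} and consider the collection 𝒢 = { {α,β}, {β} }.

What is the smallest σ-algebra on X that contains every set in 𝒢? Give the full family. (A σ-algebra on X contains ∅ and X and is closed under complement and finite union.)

Start: 𝒢 ∪ {∅, X} = { {}, {β}, {α,β}, X }.
Step 1. New:
  {γ}  = complement {α,β}
  {α,γ}  = complement {β}
  (now 6)
Step 2: +1 →
  {β,γ}  = {γ} ∪ {β}
  (now 7)
Step 3: 1 new —
  {α}  = complement {β,γ}
  (now 8)
After Step 4 the family is unchanged; done.

Hence σ(𝒢) has 8 members: { {}, {α}, {β}, {γ}, {α,β}, {α,γ}, {β,γ}, X }.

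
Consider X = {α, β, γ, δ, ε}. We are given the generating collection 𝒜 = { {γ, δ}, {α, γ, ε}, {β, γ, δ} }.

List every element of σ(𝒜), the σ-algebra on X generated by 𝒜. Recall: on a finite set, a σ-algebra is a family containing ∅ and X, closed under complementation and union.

Answer: σ(𝒜) = { ∅, {β}, {γ}, {δ}, {α, ε}, {β, γ}, {β, δ}, {γ, δ}, {α, β, ε}, {α, γ, ε}, {α, δ, ε}, {β, γ, δ}, {α, β, γ, ε}, {α, β, δ, ε}, {α, γ, δ, ε}, X }

Trace:
Take S₀ = 𝒜 ∪ {∅, X} = { ∅, {γ, δ}, {α, γ, ε}, {β, γ, δ}, X }.
Step 1 (4 new):
  {α, ε}  = X∖{β, γ, δ}
  {β, δ}  = X∖{α, γ, ε}
  {α, β, ε}  = X∖{γ, δ}
  {α, γ, δ, ε}  = {γ, δ} ∪ {α, γ, ε}
  — 9 sets.
Step 2. New:
  {β}  = X∖{α, γ, δ, ε}
  {α, β, γ, ε}  = {α, γ, ε} ∪ {α, β, ε}
  {α, β, δ, ε}  = {α, β, ε} ∪ {β, δ}
  — 12 sets.
Step 3: +2 →
  {γ}  = X∖{α, β, δ, ε}
  {δ}  = X∖{α, β, γ, ε}
  — 14 sets.
Step 4 adds 2:
  {β, γ}  = {γ} ∪ {β}
  {α, δ, ε}  = {α, ε} ∪ {δ}
  — 16 sets.
Step 5: closed — nothing new.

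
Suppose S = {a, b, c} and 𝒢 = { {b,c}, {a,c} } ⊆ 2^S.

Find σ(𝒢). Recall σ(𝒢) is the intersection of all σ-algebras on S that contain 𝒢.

σ(𝒢) = { ∅, {a}, {b}, {c}, {a,b}, {a,c}, {b,c}, S }

Check:
Start: 𝒢 ∪ {∅, S} = { ∅, {a,c}, {b,c}, S }.
Step 1 (2 new):
  {a}  = ᶜ of {b,c}
  {b}  = ᶜ of {a,c}
  [6 total]
Step 2: +1 →
  {a,b}  = {b} ∪ {a}
  [7 total]
Step 3. New:
  {c}  = ᶜ of {a,b}
  [8 total]
After Step 4 the family is unchanged; done.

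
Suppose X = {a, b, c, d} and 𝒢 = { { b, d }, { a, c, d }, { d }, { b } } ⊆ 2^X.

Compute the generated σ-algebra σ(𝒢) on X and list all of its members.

Seed the family with 𝒢 together with ∅ and X: { {}, { b }, { d }, { b, d }, { a, c, d }, X }.
Iteration 1. New:
  { a, c }  = { b, d }ᶜ
  { a, b, c }  = { d }ᶜ
  — 8 sets.
Iteration 2: no new sets; the family is a σ-algebra.

σ(𝒢) = { {}, { b }, { d }, { a, c }, { b, d }, { a, b, c }, { a, c, d }, X }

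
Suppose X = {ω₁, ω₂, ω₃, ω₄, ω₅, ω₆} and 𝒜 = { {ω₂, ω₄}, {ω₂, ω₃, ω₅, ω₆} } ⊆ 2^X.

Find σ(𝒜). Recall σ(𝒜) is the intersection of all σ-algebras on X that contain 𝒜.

Answer: σ(𝒜) = { ∅, {ω₁}, {ω₂}, {ω₄}, {ω₁, ω₂}, {ω₁, ω₄}, {ω₂, ω₄}, {ω₁, ω₂, ω₄}, {ω₃, ω₅, ω₆}, {ω₁, ω₃, ω₅, ω₆}, {ω₂, ω₃, ω₅, ω₆}, {ω₃, ω₄, ω₅, ω₆}, {ω₁, ω₂, ω₃, ω₅, ω₆}, {ω₁, ω₃, ω₄, ω₅, ω₆}, {ω₂, ω₃, ω₄, ω₅, ω₆}, X }

Check:
Seed the family with 𝒜 together with ∅ and X: { ∅, {ω₂, ω₄}, {ω₂, ω₃, ω₅, ω₆}, X }.
Round 1: 3 new —
  {ω₁, ω₄}  = {ω₂, ω₃, ω₅, ω₆}ᶜ
  {ω₁, ω₃, ω₅, ω₆}  = {ω₂, ω₄}ᶜ
  {ω₂, ω₃, ω₄, ω₅, ω₆}  = {ω₂, ω₃, ω₅, ω₆} ∪ {ω₂, ω₄}
  (now 7)
Round 2 (4 new):
  {ω₁}  = {ω₂, ω₃, ω₄, ω₅, ω₆}ᶜ
  {ω₁, ω₂, ω₄}  = {ω₁, ω₄} ∪ {ω₂, ω₄}
  {ω₁, ω₂, ω₃, ω₅, ω₆}  = {ω₁, ω₃, ω₅, ω₆} ∪ {ω₂, ω₃, ω₅, ω₆}
  {ω₁, ω₃, ω₄, ω₅, ω₆}  = {ω₁, ω₃, ω₅, ω₆} ∪ {ω₁, ω₄}
  (now 11)
Round 3 (3 new):
  {ω₂}  = {ω₁, ω₃, ω₄, ω₅, ω₆}ᶜ
  {ω₄}  = {ω₁, ω₂, ω₃, ω₅, ω₆}ᶜ
  {ω₃, ω₅, ω₆}  = {ω₁, ω₂, ω₄}ᶜ
  (now 14)
Round 4 (2 new):
  {ω₁, ω₂}  = {ω₁} ∪ {ω₂}
  {ω₃, ω₄, ω₅, ω₆}  = {ω₃, ω₅, ω₆} ∪ {ω₄}
  (now 16)
Round 5 adds nothing — fixpoint reached.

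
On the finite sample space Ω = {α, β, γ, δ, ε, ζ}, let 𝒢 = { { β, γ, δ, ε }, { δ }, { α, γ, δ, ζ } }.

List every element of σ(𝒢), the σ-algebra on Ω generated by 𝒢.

σ(𝒢) = { {}, { γ }, { δ }, { α, ζ }, { β, ε }, { γ, δ }, { α, γ, ζ }, { α, δ, ζ }, { β, γ, ε }, { β, δ, ε }, { α, β, ε, ζ }, { α, γ, δ, ζ }, { β, γ, δ, ε }, { α, β, γ, ε, ζ }, { α, β, δ, ε, ζ }, Ω }

Check:
Seed the family with 𝒢 together with ∅ and Ω: { {}, { δ }, { α, γ, δ, ζ }, { β, γ, δ, ε }, Ω }.
Pass 1 adds 3:
  { α, ζ }  = Ω∖{ β, γ, δ, ε }
  { β, ε }  = Ω∖{ α, γ, δ, ζ }
  { α, β, γ, ε, ζ }  = Ω∖{ δ }
  (now 8)
Pass 2: +3 →
  { α, δ, ζ }  = { δ } ∪ { α, ζ }
  { β, δ, ε }  = { δ } ∪ { β, ε }
  { α, β, ε, ζ }  = { β, ε } ∪ { α, ζ }
  (now 11)
Pass 3: 4 new —
  { γ, δ }  = Ω∖{ α, β, ε, ζ }
  { α, γ, ζ }  = Ω∖{ β, δ, ε }
  { β, γ, ε }  = Ω∖{ α, δ, ζ }
  { α, β, δ, ε, ζ }  = { β, ε } ∪ { α, δ, ζ }
  (now 15)
Pass 4: +1 →
  { γ }  = Ω∖{ α, β, δ, ε, ζ }
  (now 16)
Pass 5: stable.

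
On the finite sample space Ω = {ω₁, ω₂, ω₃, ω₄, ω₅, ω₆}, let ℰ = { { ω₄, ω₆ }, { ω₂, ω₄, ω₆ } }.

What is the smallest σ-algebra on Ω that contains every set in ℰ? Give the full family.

Initial family (4 sets): { {  }, { ω₄, ω₆ }, { ω₂, ω₄, ω₆ }, Ω }.
Iteration 1 (2 new):
  { ω₁, ω₃, ω₅ }  = { ω₂, ω₄, ω₆ }ᶜ
  { ω₁, ω₂, ω₃, ω₅ }  = { ω₄, ω₆ }ᶜ
  — 6 sets.
Iteration 2: +1 →
  { ω₁, ω₃, ω₄, ω₅, ω₆ }  = { ω₁, ω₃, ω₅ } ∪ { ω₄, ω₆ }
  — 7 sets.
Iteration 3: 1 new —
  { ω₂ }  = { ω₁, ω₃, ω₄, ω₅, ω₆ }ᶜ
  — 8 sets.
After Iteration 4 the family is unchanged; done.

Therefore σ(ℰ) = { {  }, { ω₂ }, { ω₄, ω₆ }, { ω₁, ω₃, ω₅ }, { ω₂, ω₄, ω₆ }, { ω₁, ω₂, ω₃, ω₅ }, { ω₁, ω₃, ω₄, ω₅, ω₆ }, Ω } (|σ(ℰ)| = 8).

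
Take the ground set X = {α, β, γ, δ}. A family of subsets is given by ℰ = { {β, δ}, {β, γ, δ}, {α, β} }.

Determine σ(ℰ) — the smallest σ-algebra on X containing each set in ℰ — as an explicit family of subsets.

|σ(ℰ)| = 16.  σ(ℰ) = { {}, {α}, {β}, {γ}, {δ}, {α, β}, {α, γ}, {α, δ}, {β, γ}, {β, δ}, {γ, δ}, {α, β, γ}, {α, β, δ}, {α, γ, δ}, {β, γ, δ}, X }

Check:
Initial family (5 sets): { {}, {α, β}, {β, δ}, {β, γ, δ}, X }.
Pass 1: 4 new —
  {α}  = X∖{β, γ, δ}
  {α, γ}  = X∖{β, δ}
  {γ, δ}  = X∖{α, β}
  {α, β, δ}  = {α, β} ∪ {β, δ}
  [9 total]
Pass 2. New:
  {γ}  = X∖{α, β, δ}
  {α, β, γ}  = {α, β} ∪ {α, γ}
  {α, γ, δ}  = {γ, δ} ∪ {α, γ}
  [12 total]
Pass 3 (2 new):
  {β}  = X∖{α, γ, δ}
  {δ}  = X∖{α, β, γ}
  [14 total]
Pass 4: 2 new —
  {α, δ}  = {δ} ∪ {α}
  {β, γ}  = {γ} ∪ {β}
  [16 total]
Pass 5: closed — nothing new.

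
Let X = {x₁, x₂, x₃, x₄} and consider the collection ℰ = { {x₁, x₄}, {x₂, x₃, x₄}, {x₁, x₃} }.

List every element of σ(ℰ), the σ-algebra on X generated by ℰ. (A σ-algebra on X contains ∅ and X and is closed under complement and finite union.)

σ(ℰ) = { {}, {x₁}, {x₂}, {x₃}, {x₄}, {x₁, x₂}, {x₁, x₃}, {x₁, x₄}, {x₂, x₃}, {x₂, x₄}, {x₃, x₄}, {x₁, x₂, x₃}, {x₁, x₂, x₄}, {x₁, x₃, x₄}, {x₂, x₃, x₄}, X }

Derivation:
Begin from { {}, {x₁, x₃}, {x₁, x₄}, {x₂, x₃, x₄}, X } (that is, ℰ plus ∅ and X).
Iteration 1 (4 new):
  {x₁}  = X∖{x₂, x₃, x₄}
  {x₂, x₃}  = X∖{x₁, x₄}
  {x₂, x₄}  = X∖{x₁, x₃}
  {x₁, x₃, x₄}  = {x₁, x₄} ∪ {x₁, x₃}
  — 9 sets.
Iteration 2 adds 3:
  {x₂}  = X∖{x₁, x₃, x₄}
  {x₁, x₂, x₃}  = {x₂, x₃} ∪ {x₁, x₃}
  {x₁, x₂, x₄}  = {x₁, x₄} ∪ {x₂, x₄}
  — 12 sets.
Iteration 3: 3 new —
  {x₃}  = X∖{x₁, x₂, x₄}
  {x₄}  = X∖{x₁, x₂, x₃}
  {x₁, x₂}  = {x₂} ∪ {x₁}
  — 15 sets.
Iteration 4. New:
  {x₃, x₄}  = X∖{x₁, x₂}
  — 16 sets.
Iteration 5: stable.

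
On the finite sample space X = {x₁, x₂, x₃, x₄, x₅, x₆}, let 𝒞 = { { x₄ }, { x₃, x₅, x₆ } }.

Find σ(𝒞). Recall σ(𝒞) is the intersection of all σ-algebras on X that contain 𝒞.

|σ(𝒞)| = 8.  σ(𝒞) = { ∅, { x₄ }, { x₁, x₂ }, { x₁, x₂, x₄ }, { x₃, x₅, x₆ }, { x₃, x₄, x₅, x₆ }, { x₁, x₂, x₃, x₅, x₆ }, X }

Working:
Initial family (4 sets): { ∅, { x₄ }, { x₃, x₅, x₆ }, X }.
Step 1. New:
  { x₁, x₂, x₄ }  = X∖{ x₃, x₅, x₆ }
  { x₃, x₄, x₅, x₆ }  = { x₄ } ∪ { x₃, x₅, x₆ }
  { x₁, x₂, x₃, x₅, x₆ }  = X∖{ x₄ }
  (now 7)
Step 2: +1 →
  { x₁, x₂ }  = X∖{ x₃, x₄, x₅, x₆ }
  (now 8)
Step 3: stable.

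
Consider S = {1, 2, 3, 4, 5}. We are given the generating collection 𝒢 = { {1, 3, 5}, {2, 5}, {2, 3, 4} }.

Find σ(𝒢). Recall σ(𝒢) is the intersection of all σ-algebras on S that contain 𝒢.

Begin from { {}, {2, 5}, {1, 3, 5}, {2, 3, 4}, S } (that is, 𝒢 plus ∅ and S).
Round 1: +5 →
  {1, 5}  = ᶜ of {2, 3, 4}
  {2, 4}  = ᶜ of {1, 3, 5}
  {1, 3, 4}  = ᶜ of {2, 5}
  {1, 2, 3, 5}  = {2, 5} ∪ {1, 3, 5}
  {2, 3, 4, 5}  = {2, 5} ∪ {2, 3, 4}
  — 10 sets.
Round 2. New:
  {1}  = ᶜ of {2, 3, 4, 5}
  {4}  = ᶜ of {1, 2, 3, 5}
  {1, 2, 5}  = {2, 5} ∪ {1, 5}
  {2, 4, 5}  = {2, 5} ∪ {2, 4}
  {1, 2, 3, 4}  = {2, 3, 4} ∪ {1, 3, 4}
  {1, 2, 4, 5}  = {1, 5} ∪ {2, 4}
  {1, 3, 4, 5}  = {1, 3, 5} ∪ {1, 3, 4}
  — 17 sets.
Round 3 (8 new):
  {2}  = ᶜ of {1, 3, 4, 5}
  {3}  = ᶜ of {1, 2, 4, 5}
  {5}  = ᶜ of {1, 2, 3, 4}
  {1, 3}  = ᶜ of {2, 4, 5}
  {1, 4}  = {4} ∪ {1}
  {3, 4}  = ᶜ of {1, 2, 5}
  {1, 2, 4}  = {2, 4} ∪ {1}
  {1, 4, 5}  = {1, 5} ∪ {4}
  — 25 sets.
Round 4: +7 →
  {1, 2}  = {2} ∪ {1}
  {2, 3}  = ᶜ of {1, 4, 5}
  {3, 5}  = ᶜ of {1, 2, 4}
  {4, 5}  = {5} ∪ {4}
  {1, 2, 3}  = {2} ∪ {1, 3}
  {2, 3, 5}  = ᶜ of {1, 4}
  {3, 4, 5}  = {3, 4} ∪ {5}
  — 32 sets.
Round 5: stable.

σ(𝒢) = { {}, {1}, {2}, {3}, {4}, {5}, {1, 2}, {1, 3}, {1, 4}, {1, 5}, {2, 3}, {2, 4}, {2, 5}, {3, 4}, {3, 5}, {4, 5}, {1, 2, 3}, {1, 2, 4}, {1, 2, 5}, {1, 3, 4}, {1, 3, 5}, {1, 4, 5}, {2, 3, 4}, {2, 3, 5}, {2, 4, 5}, {3, 4, 5}, {1, 2, 3, 4}, {1, 2, 3, 5}, {1, 2, 4, 5}, {1, 3, 4, 5}, {2, 3, 4, 5}, S }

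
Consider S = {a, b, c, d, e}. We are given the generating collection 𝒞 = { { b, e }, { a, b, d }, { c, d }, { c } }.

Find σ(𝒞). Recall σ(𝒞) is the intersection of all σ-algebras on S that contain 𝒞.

σ(𝒞) (32 sets): { ∅, { a }, { b }, { c }, { d }, { e }, { a, b }, { a, c }, { a, d }, { a, e }, { b, c }, { b, d }, { b, e }, { c, d }, { c, e }, { d, e }, { a, b, c }, { a, b, d }, { a, b, e }, { a, c, d }, { a, c, e }, { a, d, e }, { b, c, d }, { b, c, e }, { b, d, e }, { c, d, e }, { a, b, c, d }, { a, b, c, e }, { a, b, d, e }, { a, c, d, e }, { b, c, d, e }, S }

Trace:
Begin from { ∅, { c }, { b, e }, { c, d }, { a, b, d }, S } (that is, 𝒞 plus ∅ and S).
Round 1 adds 7:
  { c, e }  = complement { a, b, d }
  { a, b, e }  = complement { c, d }
  { a, c, d }  = complement { b, e }
  { b, c, e }  = { c } ∪ { b, e }
  { a, b, c, d }  = { c } ∪ { a, b, d }
  { a, b, d, e }  = complement { c }
  { b, c, d, e }  = { b, e } ∪ { c, d }
  |family| = 13
Round 2. New:
  { a }  = complement { b, c, d, e }
  { e }  = complement { a, b, c, d }
  { a, d }  = complement { b, c, e }
  { c, d, e }  = { c, d } ∪ { c, e }
  { a, b, c, e }  = { c } ∪ { a, b, e }
  { a, c, d, e }  = { a, c, d } ∪ { c, e }
  |family| = 19
Round 3: 7 new —
  { b }  = complement { a, c, d, e }
  { d }  = complement { a, b, c, e }
  { a, b }  = complement { c, d, e }
  { a, c }  = { c } ∪ { a }
  { a, e }  = { e } ∪ { a }
  { a, c, e }  = { c, e } ∪ { a }
  { a, d, e }  = { a, d } ∪ { e }
  |family| = 26
Round 4 adds 6:
  { b, c }  = complement { a, d, e }
  { b, d }  = complement { a, c, e }
  { d, e }  = { e } ∪ { d }
  { a, b, c }  = { a, b } ∪ { c }
  { b, c, d }  = complement { a, e }
  { b, d, e }  = complement { a, c }
  |family| = 32
Round 5: closed — nothing new.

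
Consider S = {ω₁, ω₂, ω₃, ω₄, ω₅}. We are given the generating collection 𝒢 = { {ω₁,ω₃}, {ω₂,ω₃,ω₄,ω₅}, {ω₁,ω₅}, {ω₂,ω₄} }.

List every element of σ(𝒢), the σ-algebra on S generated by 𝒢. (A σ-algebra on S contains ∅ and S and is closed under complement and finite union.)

Seed the family with 𝒢 together with ∅ and S: { {}, {ω₁,ω₃}, {ω₁,ω₅}, {ω₂,ω₄}, {ω₂,ω₃,ω₄,ω₅}, S }.
Round 1: 6 new —
  {ω₁}  = {ω₂,ω₃,ω₄,ω₅}ᶜ
  {ω₁,ω₃,ω₅}  = {ω₂,ω₄}ᶜ
  {ω₂,ω₃,ω₄}  = {ω₁,ω₅}ᶜ
  {ω₂,ω₄,ω₅}  = {ω₁,ω₃}ᶜ
  {ω₁,ω₂,ω₃,ω₄}  = {ω₁,ω₃} ∪ {ω₂,ω₄}
  {ω₁,ω₂,ω₄,ω₅}  = {ω₁,ω₅} ∪ {ω₂,ω₄}
  [12 total]
Round 2 (3 new):
  {ω₃}  = {ω₁,ω₂,ω₄,ω₅}ᶜ
  {ω₅}  = {ω₁,ω₂,ω₃,ω₄}ᶜ
  {ω₁,ω₂,ω₄}  = {ω₂,ω₄} ∪ {ω₁}
  [15 total]
Round 3: +1 →
  {ω₃,ω₅}  = {ω₁,ω₂,ω₄}ᶜ
  [16 total]
Round 4: no new sets; the family is a σ-algebra.

|σ(𝒢)| = 16.  σ(𝒢) = { {}, {ω₁}, {ω₃}, {ω₅}, {ω₁,ω₃}, {ω₁,ω₅}, {ω₂,ω₄}, {ω₃,ω₅}, {ω₁,ω₂,ω₄}, {ω₁,ω₃,ω₅}, {ω₂,ω₃,ω₄}, {ω₂,ω₄,ω₅}, {ω₁,ω₂,ω₃,ω₄}, {ω₁,ω₂,ω₄,ω₅}, {ω₂,ω₃,ω₄,ω₅}, S }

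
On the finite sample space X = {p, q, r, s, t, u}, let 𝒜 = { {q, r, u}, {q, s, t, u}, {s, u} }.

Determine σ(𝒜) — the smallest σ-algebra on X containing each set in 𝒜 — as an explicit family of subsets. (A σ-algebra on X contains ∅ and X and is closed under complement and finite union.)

Start: 𝒜 ∪ {∅, X} = { ∅, {s, u}, {q, r, u}, {q, s, t, u}, X }.
Step 1: +5 →
  {p, r}  = {q, s, t, u}ᶜ
  {p, s, t}  = {q, r, u}ᶜ
  {p, q, r, t}  = {s, u}ᶜ
  {q, r, s, u}  = {q, r, u} ∪ {s, u}
  {q, r, s, t, u}  = {q, s, t, u} ∪ {q, r, u}
  (now 10)
Step 2. New:
  {p}  = {q, r, s, t, u}ᶜ
  {p, t}  = {q, r, s, u}ᶜ
  {p, q, r, u}  = {q, r, u} ∪ {p, r}
  {p, r, s, t}  = {p, s, t} ∪ {p, r}
  {p, r, s, u}  = {p, r} ∪ {s, u}
  {p, s, t, u}  = {p, s, t} ∪ {s, u}
  {p, q, r, s, t}  = {p, s, t} ∪ {p, q, r, t}
  {p, q, r, s, u}  = {q, r, s, u} ∪ {p, r}
  {p, q, r, t, u}  = {q, r, u} ∪ {p, q, r, t}
  {p, q, s, t, u}  = {p, s, t} ∪ {q, s, t, u}
  (now 20)
Step 3: +11 →
  {r}  = {p, q, s, t, u}ᶜ
  {s}  = {p, q, r, t, u}ᶜ
  {t}  = {p, q, r, s, u}ᶜ
  {u}  = {p, q, r, s, t}ᶜ
  {q, r}  = {p, s, t, u}ᶜ
  {q, t}  = {p, r, s, u}ᶜ
  {q, u}  = {p, r, s, t}ᶜ
  {s, t}  = {p, q, r, u}ᶜ
  {p, r, t}  = {p, r} ∪ {p, t}
  {p, s, u}  = {s, u} ∪ {p}
  {p, r, s, t, u}  = {p, s, t, u} ∪ {p, r, s, t}
  (now 31)
Step 4: 27 new —
  {q}  = {p, r, s, t, u}ᶜ
  {p, s}  = {p} ∪ {s}
  {p, u}  = {p} ∪ {u}
  {r, s}  = {r} ∪ {s}
  {r, t}  = {t} ∪ {r}
  {r, u}  = {u} ∪ {r}
  {t, u}  = {u} ∪ {t}
  {p, q, r}  = {p} ∪ {q, r}
  {p, q, t}  = {q, t} ∪ {p}
  {p, q, u}  = {p} ∪ {q, u}
  {p, r, s}  = {p, r} ∪ {s}
  {p, r, u}  = {u} ∪ {p, r}
  {p, t, u}  = {u} ∪ {p, t}
  {q, r, s}  = {q, r} ∪ {s}
  {q, r, t}  = {p, s, u}ᶜ
  {q, s, t}  = {q, t} ∪ {s, t}
  {q, s, u}  = {p, r, t}ᶜ
  {q, t, u}  = {q, t} ∪ {q, u}
  {r, s, t}  = {s, t} ∪ {r}
  {r, s, u}  = {r} ∪ {s, u}
  {s, t, u}  = {u} ∪ {s, t}
  {p, q, s, t}  = {p, s, t} ∪ {q, t}
  {p, q, s, u}  = {q, u} ∪ {p, s, u}
  {p, q, t, u}  = {q, u} ∪ {p, t}
  {p, r, t, u}  = {p, r, t} ∪ {u}
  {q, r, s, t}  = {s, t} ∪ {q, r}
  {q, r, t, u}  = {q, t} ∪ {q, r, u}
  (now 58)
Step 5: 6 new —
  {p, q}  = {q} ∪ {p}
  {q, s}  = {p, r, t, u}ᶜ
  {p, q, s}  = {q} ∪ {p, s}
  {r, t, u}  = {r, t} ∪ {r, u}
  {p, q, r, s}  = {t, u}ᶜ
  {r, s, t, u}  = {r, s} ∪ {s, t, u}
  (now 64)
Step 6: closed — nothing new.

σ(𝒜) = { ∅, {p}, {q}, {r}, {s}, {t}, {u}, {p, q}, {p, r}, {p, s}, {p, t}, {p, u}, {q, r}, {q, s}, {q, t}, {q, u}, {r, s}, {r, t}, {r, u}, {s, t}, {s, u}, {t, u}, {p, q, r}, {p, q, s}, {p, q, t}, {p, q, u}, {p, r, s}, {p, r, t}, {p, r, u}, {p, s, t}, {p, s, u}, {p, t, u}, {q, r, s}, {q, r, t}, {q, r, u}, {q, s, t}, {q, s, u}, {q, t, u}, {r, s, t}, {r, s, u}, {r, t, u}, {s, t, u}, {p, q, r, s}, {p, q, r, t}, {p, q, r, u}, {p, q, s, t}, {p, q, s, u}, {p, q, t, u}, {p, r, s, t}, {p, r, s, u}, {p, r, t, u}, {p, s, t, u}, {q, r, s, t}, {q, r, s, u}, {q, r, t, u}, {q, s, t, u}, {r, s, t, u}, {p, q, r, s, t}, {p, q, r, s, u}, {p, q, r, t, u}, {p, q, s, t, u}, {p, r, s, t, u}, {q, r, s, t, u}, X }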